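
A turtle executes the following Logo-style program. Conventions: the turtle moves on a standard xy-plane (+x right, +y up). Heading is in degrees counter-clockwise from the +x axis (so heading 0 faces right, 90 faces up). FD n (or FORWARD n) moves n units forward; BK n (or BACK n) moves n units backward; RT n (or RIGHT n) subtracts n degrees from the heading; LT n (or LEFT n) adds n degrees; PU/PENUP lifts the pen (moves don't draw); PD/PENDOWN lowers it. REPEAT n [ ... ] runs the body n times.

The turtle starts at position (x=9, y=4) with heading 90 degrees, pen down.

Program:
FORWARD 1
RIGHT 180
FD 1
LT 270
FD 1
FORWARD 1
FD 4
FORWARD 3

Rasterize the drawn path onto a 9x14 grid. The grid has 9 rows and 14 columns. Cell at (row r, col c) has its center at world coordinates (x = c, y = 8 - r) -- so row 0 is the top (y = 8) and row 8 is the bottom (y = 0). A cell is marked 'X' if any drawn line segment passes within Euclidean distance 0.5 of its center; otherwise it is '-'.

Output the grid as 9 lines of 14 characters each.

Segment 0: (9,4) -> (9,5)
Segment 1: (9,5) -> (9,4)
Segment 2: (9,4) -> (8,4)
Segment 3: (8,4) -> (7,4)
Segment 4: (7,4) -> (3,4)
Segment 5: (3,4) -> (0,4)

Answer: --------------
--------------
--------------
---------X----
XXXXXXXXXX----
--------------
--------------
--------------
--------------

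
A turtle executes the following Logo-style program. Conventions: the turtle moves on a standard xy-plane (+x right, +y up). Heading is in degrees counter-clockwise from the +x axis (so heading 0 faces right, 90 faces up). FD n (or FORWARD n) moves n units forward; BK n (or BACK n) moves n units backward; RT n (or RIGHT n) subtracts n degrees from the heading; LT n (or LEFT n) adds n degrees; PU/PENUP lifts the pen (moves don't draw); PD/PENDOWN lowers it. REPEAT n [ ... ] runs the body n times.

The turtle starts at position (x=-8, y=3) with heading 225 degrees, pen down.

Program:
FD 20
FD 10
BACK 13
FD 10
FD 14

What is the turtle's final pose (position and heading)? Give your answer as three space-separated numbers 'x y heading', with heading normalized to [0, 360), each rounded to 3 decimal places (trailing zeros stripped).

Answer: -36.991 -25.991 225

Derivation:
Executing turtle program step by step:
Start: pos=(-8,3), heading=225, pen down
FD 20: (-8,3) -> (-22.142,-11.142) [heading=225, draw]
FD 10: (-22.142,-11.142) -> (-29.213,-18.213) [heading=225, draw]
BK 13: (-29.213,-18.213) -> (-20.021,-9.021) [heading=225, draw]
FD 10: (-20.021,-9.021) -> (-27.092,-16.092) [heading=225, draw]
FD 14: (-27.092,-16.092) -> (-36.991,-25.991) [heading=225, draw]
Final: pos=(-36.991,-25.991), heading=225, 5 segment(s) drawn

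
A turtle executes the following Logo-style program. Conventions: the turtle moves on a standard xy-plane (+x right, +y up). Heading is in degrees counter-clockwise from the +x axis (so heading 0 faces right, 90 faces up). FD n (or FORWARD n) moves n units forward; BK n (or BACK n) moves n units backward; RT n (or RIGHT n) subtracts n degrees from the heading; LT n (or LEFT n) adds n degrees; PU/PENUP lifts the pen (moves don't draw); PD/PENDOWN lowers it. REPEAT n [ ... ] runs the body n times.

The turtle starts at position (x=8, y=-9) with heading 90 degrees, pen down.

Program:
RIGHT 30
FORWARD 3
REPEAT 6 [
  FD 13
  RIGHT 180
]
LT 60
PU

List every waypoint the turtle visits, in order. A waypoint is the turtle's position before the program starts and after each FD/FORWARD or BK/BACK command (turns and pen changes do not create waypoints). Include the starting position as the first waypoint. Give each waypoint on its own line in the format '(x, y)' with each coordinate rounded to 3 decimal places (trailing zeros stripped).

Answer: (8, -9)
(9.5, -6.402)
(16, 4.856)
(9.5, -6.402)
(16, 4.856)
(9.5, -6.402)
(16, 4.856)
(9.5, -6.402)

Derivation:
Executing turtle program step by step:
Start: pos=(8,-9), heading=90, pen down
RT 30: heading 90 -> 60
FD 3: (8,-9) -> (9.5,-6.402) [heading=60, draw]
REPEAT 6 [
  -- iteration 1/6 --
  FD 13: (9.5,-6.402) -> (16,4.856) [heading=60, draw]
  RT 180: heading 60 -> 240
  -- iteration 2/6 --
  FD 13: (16,4.856) -> (9.5,-6.402) [heading=240, draw]
  RT 180: heading 240 -> 60
  -- iteration 3/6 --
  FD 13: (9.5,-6.402) -> (16,4.856) [heading=60, draw]
  RT 180: heading 60 -> 240
  -- iteration 4/6 --
  FD 13: (16,4.856) -> (9.5,-6.402) [heading=240, draw]
  RT 180: heading 240 -> 60
  -- iteration 5/6 --
  FD 13: (9.5,-6.402) -> (16,4.856) [heading=60, draw]
  RT 180: heading 60 -> 240
  -- iteration 6/6 --
  FD 13: (16,4.856) -> (9.5,-6.402) [heading=240, draw]
  RT 180: heading 240 -> 60
]
LT 60: heading 60 -> 120
PU: pen up
Final: pos=(9.5,-6.402), heading=120, 7 segment(s) drawn
Waypoints (8 total):
(8, -9)
(9.5, -6.402)
(16, 4.856)
(9.5, -6.402)
(16, 4.856)
(9.5, -6.402)
(16, 4.856)
(9.5, -6.402)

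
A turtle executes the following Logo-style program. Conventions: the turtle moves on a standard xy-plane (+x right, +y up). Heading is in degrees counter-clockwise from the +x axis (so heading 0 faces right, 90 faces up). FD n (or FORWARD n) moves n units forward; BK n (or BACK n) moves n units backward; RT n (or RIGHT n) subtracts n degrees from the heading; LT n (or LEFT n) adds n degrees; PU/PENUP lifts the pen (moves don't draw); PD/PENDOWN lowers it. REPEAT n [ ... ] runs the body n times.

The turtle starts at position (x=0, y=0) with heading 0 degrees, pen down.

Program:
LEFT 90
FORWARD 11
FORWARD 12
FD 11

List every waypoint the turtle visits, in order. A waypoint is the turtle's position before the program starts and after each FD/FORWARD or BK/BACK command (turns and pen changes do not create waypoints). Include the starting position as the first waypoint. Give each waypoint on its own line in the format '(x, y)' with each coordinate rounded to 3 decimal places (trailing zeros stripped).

Answer: (0, 0)
(0, 11)
(0, 23)
(0, 34)

Derivation:
Executing turtle program step by step:
Start: pos=(0,0), heading=0, pen down
LT 90: heading 0 -> 90
FD 11: (0,0) -> (0,11) [heading=90, draw]
FD 12: (0,11) -> (0,23) [heading=90, draw]
FD 11: (0,23) -> (0,34) [heading=90, draw]
Final: pos=(0,34), heading=90, 3 segment(s) drawn
Waypoints (4 total):
(0, 0)
(0, 11)
(0, 23)
(0, 34)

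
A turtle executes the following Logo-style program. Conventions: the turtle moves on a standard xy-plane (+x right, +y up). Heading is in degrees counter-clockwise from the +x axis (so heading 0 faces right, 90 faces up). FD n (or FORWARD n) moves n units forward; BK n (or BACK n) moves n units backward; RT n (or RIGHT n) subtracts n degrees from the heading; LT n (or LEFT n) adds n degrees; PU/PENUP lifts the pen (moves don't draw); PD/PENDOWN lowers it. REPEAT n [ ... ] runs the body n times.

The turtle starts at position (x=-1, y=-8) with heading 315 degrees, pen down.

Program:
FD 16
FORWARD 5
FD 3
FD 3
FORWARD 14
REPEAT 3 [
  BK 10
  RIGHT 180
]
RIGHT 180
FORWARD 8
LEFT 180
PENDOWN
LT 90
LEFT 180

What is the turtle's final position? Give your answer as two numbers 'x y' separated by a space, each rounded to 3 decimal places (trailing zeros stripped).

Executing turtle program step by step:
Start: pos=(-1,-8), heading=315, pen down
FD 16: (-1,-8) -> (10.314,-19.314) [heading=315, draw]
FD 5: (10.314,-19.314) -> (13.849,-22.849) [heading=315, draw]
FD 3: (13.849,-22.849) -> (15.971,-24.971) [heading=315, draw]
FD 3: (15.971,-24.971) -> (18.092,-27.092) [heading=315, draw]
FD 14: (18.092,-27.092) -> (27.991,-36.991) [heading=315, draw]
REPEAT 3 [
  -- iteration 1/3 --
  BK 10: (27.991,-36.991) -> (20.92,-29.92) [heading=315, draw]
  RT 180: heading 315 -> 135
  -- iteration 2/3 --
  BK 10: (20.92,-29.92) -> (27.991,-36.991) [heading=135, draw]
  RT 180: heading 135 -> 315
  -- iteration 3/3 --
  BK 10: (27.991,-36.991) -> (20.92,-29.92) [heading=315, draw]
  RT 180: heading 315 -> 135
]
RT 180: heading 135 -> 315
FD 8: (20.92,-29.92) -> (26.577,-35.577) [heading=315, draw]
LT 180: heading 315 -> 135
PD: pen down
LT 90: heading 135 -> 225
LT 180: heading 225 -> 45
Final: pos=(26.577,-35.577), heading=45, 9 segment(s) drawn

Answer: 26.577 -35.577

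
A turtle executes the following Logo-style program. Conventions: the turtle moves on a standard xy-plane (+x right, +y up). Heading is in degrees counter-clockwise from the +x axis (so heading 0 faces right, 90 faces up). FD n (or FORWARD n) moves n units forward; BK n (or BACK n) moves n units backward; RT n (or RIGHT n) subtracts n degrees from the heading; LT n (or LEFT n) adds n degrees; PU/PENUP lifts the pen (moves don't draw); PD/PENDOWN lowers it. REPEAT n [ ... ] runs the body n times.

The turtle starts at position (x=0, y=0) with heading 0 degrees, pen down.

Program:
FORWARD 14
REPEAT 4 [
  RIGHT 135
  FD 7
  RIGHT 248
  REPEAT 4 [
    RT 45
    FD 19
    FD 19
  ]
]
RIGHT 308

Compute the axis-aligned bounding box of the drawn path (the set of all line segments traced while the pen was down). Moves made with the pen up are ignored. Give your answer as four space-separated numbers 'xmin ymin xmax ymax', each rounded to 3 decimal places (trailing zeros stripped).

Answer: -69.159 -89.397 37.105 0

Derivation:
Executing turtle program step by step:
Start: pos=(0,0), heading=0, pen down
FD 14: (0,0) -> (14,0) [heading=0, draw]
REPEAT 4 [
  -- iteration 1/4 --
  RT 135: heading 0 -> 225
  FD 7: (14,0) -> (9.05,-4.95) [heading=225, draw]
  RT 248: heading 225 -> 337
  REPEAT 4 [
    -- iteration 1/4 --
    RT 45: heading 337 -> 292
    FD 19: (9.05,-4.95) -> (16.168,-22.566) [heading=292, draw]
    FD 19: (16.168,-22.566) -> (23.285,-40.183) [heading=292, draw]
    -- iteration 2/4 --
    RT 45: heading 292 -> 247
    FD 19: (23.285,-40.183) -> (15.861,-57.672) [heading=247, draw]
    FD 19: (15.861,-57.672) -> (8.438,-75.162) [heading=247, draw]
    -- iteration 3/4 --
    RT 45: heading 247 -> 202
    FD 19: (8.438,-75.162) -> (-9.179,-82.279) [heading=202, draw]
    FD 19: (-9.179,-82.279) -> (-26.795,-89.397) [heading=202, draw]
    -- iteration 4/4 --
    RT 45: heading 202 -> 157
    FD 19: (-26.795,-89.397) -> (-44.285,-81.973) [heading=157, draw]
    FD 19: (-44.285,-81.973) -> (-61.775,-74.549) [heading=157, draw]
  ]
  -- iteration 2/4 --
  RT 135: heading 157 -> 22
  FD 7: (-61.775,-74.549) -> (-55.284,-71.927) [heading=22, draw]
  RT 248: heading 22 -> 134
  REPEAT 4 [
    -- iteration 1/4 --
    RT 45: heading 134 -> 89
    FD 19: (-55.284,-71.927) -> (-54.953,-52.93) [heading=89, draw]
    FD 19: (-54.953,-52.93) -> (-54.621,-33.933) [heading=89, draw]
    -- iteration 2/4 --
    RT 45: heading 89 -> 44
    FD 19: (-54.621,-33.933) -> (-40.954,-20.734) [heading=44, draw]
    FD 19: (-40.954,-20.734) -> (-27.286,-7.536) [heading=44, draw]
    -- iteration 3/4 --
    RT 45: heading 44 -> 359
    FD 19: (-27.286,-7.536) -> (-8.289,-7.867) [heading=359, draw]
    FD 19: (-8.289,-7.867) -> (10.708,-8.199) [heading=359, draw]
    -- iteration 4/4 --
    RT 45: heading 359 -> 314
    FD 19: (10.708,-8.199) -> (23.906,-21.866) [heading=314, draw]
    FD 19: (23.906,-21.866) -> (37.105,-35.534) [heading=314, draw]
  ]
  -- iteration 3/4 --
  RT 135: heading 314 -> 179
  FD 7: (37.105,-35.534) -> (30.106,-35.412) [heading=179, draw]
  RT 248: heading 179 -> 291
  REPEAT 4 [
    -- iteration 1/4 --
    RT 45: heading 291 -> 246
    FD 19: (30.106,-35.412) -> (22.378,-52.769) [heading=246, draw]
    FD 19: (22.378,-52.769) -> (14.65,-70.126) [heading=246, draw]
    -- iteration 2/4 --
    RT 45: heading 246 -> 201
    FD 19: (14.65,-70.126) -> (-3.088,-76.935) [heading=201, draw]
    FD 19: (-3.088,-76.935) -> (-20.826,-83.744) [heading=201, draw]
    -- iteration 3/4 --
    RT 45: heading 201 -> 156
    FD 19: (-20.826,-83.744) -> (-38.183,-76.016) [heading=156, draw]
    FD 19: (-38.183,-76.016) -> (-55.541,-68.288) [heading=156, draw]
    -- iteration 4/4 --
    RT 45: heading 156 -> 111
    FD 19: (-55.541,-68.288) -> (-62.35,-50.55) [heading=111, draw]
    FD 19: (-62.35,-50.55) -> (-69.159,-32.812) [heading=111, draw]
  ]
  -- iteration 4/4 --
  RT 135: heading 111 -> 336
  FD 7: (-69.159,-32.812) -> (-62.764,-35.659) [heading=336, draw]
  RT 248: heading 336 -> 88
  REPEAT 4 [
    -- iteration 1/4 --
    RT 45: heading 88 -> 43
    FD 19: (-62.764,-35.659) -> (-48.868,-22.701) [heading=43, draw]
    FD 19: (-48.868,-22.701) -> (-34.972,-9.744) [heading=43, draw]
    -- iteration 2/4 --
    RT 45: heading 43 -> 358
    FD 19: (-34.972,-9.744) -> (-15.984,-10.407) [heading=358, draw]
    FD 19: (-15.984,-10.407) -> (3.004,-11.07) [heading=358, draw]
    -- iteration 3/4 --
    RT 45: heading 358 -> 313
    FD 19: (3.004,-11.07) -> (15.962,-24.965) [heading=313, draw]
    FD 19: (15.962,-24.965) -> (28.92,-38.861) [heading=313, draw]
    -- iteration 4/4 --
    RT 45: heading 313 -> 268
    FD 19: (28.92,-38.861) -> (28.257,-57.85) [heading=268, draw]
    FD 19: (28.257,-57.85) -> (27.594,-76.838) [heading=268, draw]
  ]
]
RT 308: heading 268 -> 320
Final: pos=(27.594,-76.838), heading=320, 37 segment(s) drawn

Segment endpoints: x in {-69.159, -62.764, -62.35, -61.775, -55.541, -55.284, -54.953, -54.621, -48.868, -44.285, -40.954, -38.183, -34.972, -27.286, -26.795, -20.826, -15.984, -9.179, -8.289, -3.088, 0, 3.004, 8.438, 9.05, 10.708, 14, 14.65, 15.861, 15.962, 16.168, 22.378, 23.285, 23.906, 27.594, 28.257, 28.92, 30.106, 37.105}, y in {-89.397, -83.744, -82.279, -81.973, -76.935, -76.838, -76.016, -75.162, -74.549, -71.927, -70.126, -68.288, -57.85, -57.672, -52.93, -52.769, -50.55, -40.183, -38.861, -35.659, -35.534, -35.412, -33.933, -32.812, -24.965, -22.701, -22.566, -21.866, -20.734, -11.07, -10.407, -9.744, -8.199, -7.867, -7.536, -4.95, 0}
xmin=-69.159, ymin=-89.397, xmax=37.105, ymax=0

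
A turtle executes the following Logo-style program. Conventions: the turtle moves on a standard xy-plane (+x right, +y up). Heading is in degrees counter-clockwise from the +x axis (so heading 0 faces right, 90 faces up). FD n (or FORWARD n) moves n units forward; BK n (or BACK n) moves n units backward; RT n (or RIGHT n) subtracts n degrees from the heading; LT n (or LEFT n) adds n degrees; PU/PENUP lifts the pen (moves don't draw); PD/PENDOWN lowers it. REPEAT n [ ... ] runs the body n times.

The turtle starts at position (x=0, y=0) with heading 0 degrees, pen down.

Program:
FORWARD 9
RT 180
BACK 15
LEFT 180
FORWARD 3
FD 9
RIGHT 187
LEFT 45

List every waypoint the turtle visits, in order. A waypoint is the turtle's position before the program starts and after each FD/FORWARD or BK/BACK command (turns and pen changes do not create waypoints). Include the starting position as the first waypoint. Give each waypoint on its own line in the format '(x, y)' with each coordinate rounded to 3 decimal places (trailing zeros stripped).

Executing turtle program step by step:
Start: pos=(0,0), heading=0, pen down
FD 9: (0,0) -> (9,0) [heading=0, draw]
RT 180: heading 0 -> 180
BK 15: (9,0) -> (24,0) [heading=180, draw]
LT 180: heading 180 -> 0
FD 3: (24,0) -> (27,0) [heading=0, draw]
FD 9: (27,0) -> (36,0) [heading=0, draw]
RT 187: heading 0 -> 173
LT 45: heading 173 -> 218
Final: pos=(36,0), heading=218, 4 segment(s) drawn
Waypoints (5 total):
(0, 0)
(9, 0)
(24, 0)
(27, 0)
(36, 0)

Answer: (0, 0)
(9, 0)
(24, 0)
(27, 0)
(36, 0)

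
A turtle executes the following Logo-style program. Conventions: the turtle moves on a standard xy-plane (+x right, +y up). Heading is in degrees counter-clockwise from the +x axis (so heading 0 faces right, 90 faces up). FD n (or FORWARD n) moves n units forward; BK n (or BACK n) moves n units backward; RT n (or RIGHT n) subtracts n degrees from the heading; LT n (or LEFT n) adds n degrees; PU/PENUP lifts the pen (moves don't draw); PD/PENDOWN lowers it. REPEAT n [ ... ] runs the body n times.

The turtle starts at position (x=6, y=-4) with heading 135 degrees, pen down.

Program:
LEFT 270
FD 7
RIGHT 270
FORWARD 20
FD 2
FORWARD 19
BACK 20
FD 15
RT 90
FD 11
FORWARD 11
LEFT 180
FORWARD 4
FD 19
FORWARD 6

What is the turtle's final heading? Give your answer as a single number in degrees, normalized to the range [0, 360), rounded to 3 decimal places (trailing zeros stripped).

Answer: 225

Derivation:
Executing turtle program step by step:
Start: pos=(6,-4), heading=135, pen down
LT 270: heading 135 -> 45
FD 7: (6,-4) -> (10.95,0.95) [heading=45, draw]
RT 270: heading 45 -> 135
FD 20: (10.95,0.95) -> (-3.192,15.092) [heading=135, draw]
FD 2: (-3.192,15.092) -> (-4.607,16.506) [heading=135, draw]
FD 19: (-4.607,16.506) -> (-18.042,29.941) [heading=135, draw]
BK 20: (-18.042,29.941) -> (-3.899,15.799) [heading=135, draw]
FD 15: (-3.899,15.799) -> (-14.506,26.406) [heading=135, draw]
RT 90: heading 135 -> 45
FD 11: (-14.506,26.406) -> (-6.728,34.184) [heading=45, draw]
FD 11: (-6.728,34.184) -> (1.05,41.962) [heading=45, draw]
LT 180: heading 45 -> 225
FD 4: (1.05,41.962) -> (-1.778,39.134) [heading=225, draw]
FD 19: (-1.778,39.134) -> (-15.213,25.698) [heading=225, draw]
FD 6: (-15.213,25.698) -> (-19.456,21.456) [heading=225, draw]
Final: pos=(-19.456,21.456), heading=225, 11 segment(s) drawn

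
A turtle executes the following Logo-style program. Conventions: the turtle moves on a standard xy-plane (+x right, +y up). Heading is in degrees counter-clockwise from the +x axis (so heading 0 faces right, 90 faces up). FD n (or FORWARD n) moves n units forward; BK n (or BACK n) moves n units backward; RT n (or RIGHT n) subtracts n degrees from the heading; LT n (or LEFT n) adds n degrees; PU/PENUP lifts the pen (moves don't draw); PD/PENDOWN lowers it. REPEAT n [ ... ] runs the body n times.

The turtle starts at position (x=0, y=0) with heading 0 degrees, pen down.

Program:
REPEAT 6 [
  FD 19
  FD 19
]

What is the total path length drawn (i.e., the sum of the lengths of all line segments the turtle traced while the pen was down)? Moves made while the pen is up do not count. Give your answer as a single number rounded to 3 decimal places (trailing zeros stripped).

Answer: 228

Derivation:
Executing turtle program step by step:
Start: pos=(0,0), heading=0, pen down
REPEAT 6 [
  -- iteration 1/6 --
  FD 19: (0,0) -> (19,0) [heading=0, draw]
  FD 19: (19,0) -> (38,0) [heading=0, draw]
  -- iteration 2/6 --
  FD 19: (38,0) -> (57,0) [heading=0, draw]
  FD 19: (57,0) -> (76,0) [heading=0, draw]
  -- iteration 3/6 --
  FD 19: (76,0) -> (95,0) [heading=0, draw]
  FD 19: (95,0) -> (114,0) [heading=0, draw]
  -- iteration 4/6 --
  FD 19: (114,0) -> (133,0) [heading=0, draw]
  FD 19: (133,0) -> (152,0) [heading=0, draw]
  -- iteration 5/6 --
  FD 19: (152,0) -> (171,0) [heading=0, draw]
  FD 19: (171,0) -> (190,0) [heading=0, draw]
  -- iteration 6/6 --
  FD 19: (190,0) -> (209,0) [heading=0, draw]
  FD 19: (209,0) -> (228,0) [heading=0, draw]
]
Final: pos=(228,0), heading=0, 12 segment(s) drawn

Segment lengths:
  seg 1: (0,0) -> (19,0), length = 19
  seg 2: (19,0) -> (38,0), length = 19
  seg 3: (38,0) -> (57,0), length = 19
  seg 4: (57,0) -> (76,0), length = 19
  seg 5: (76,0) -> (95,0), length = 19
  seg 6: (95,0) -> (114,0), length = 19
  seg 7: (114,0) -> (133,0), length = 19
  seg 8: (133,0) -> (152,0), length = 19
  seg 9: (152,0) -> (171,0), length = 19
  seg 10: (171,0) -> (190,0), length = 19
  seg 11: (190,0) -> (209,0), length = 19
  seg 12: (209,0) -> (228,0), length = 19
Total = 228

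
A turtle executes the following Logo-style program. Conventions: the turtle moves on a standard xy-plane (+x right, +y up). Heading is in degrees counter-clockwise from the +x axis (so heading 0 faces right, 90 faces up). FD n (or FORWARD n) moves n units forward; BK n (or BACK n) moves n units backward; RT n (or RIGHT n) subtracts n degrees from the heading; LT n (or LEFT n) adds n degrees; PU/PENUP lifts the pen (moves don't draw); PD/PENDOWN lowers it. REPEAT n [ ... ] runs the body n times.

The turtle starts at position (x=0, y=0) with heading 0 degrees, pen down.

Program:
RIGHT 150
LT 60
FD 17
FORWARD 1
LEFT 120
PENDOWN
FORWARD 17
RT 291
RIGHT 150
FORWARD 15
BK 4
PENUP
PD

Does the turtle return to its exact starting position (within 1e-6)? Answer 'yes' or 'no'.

Answer: no

Derivation:
Executing turtle program step by step:
Start: pos=(0,0), heading=0, pen down
RT 150: heading 0 -> 210
LT 60: heading 210 -> 270
FD 17: (0,0) -> (0,-17) [heading=270, draw]
FD 1: (0,-17) -> (0,-18) [heading=270, draw]
LT 120: heading 270 -> 30
PD: pen down
FD 17: (0,-18) -> (14.722,-9.5) [heading=30, draw]
RT 291: heading 30 -> 99
RT 150: heading 99 -> 309
FD 15: (14.722,-9.5) -> (24.162,-21.157) [heading=309, draw]
BK 4: (24.162,-21.157) -> (21.645,-18.049) [heading=309, draw]
PU: pen up
PD: pen down
Final: pos=(21.645,-18.049), heading=309, 5 segment(s) drawn

Start position: (0, 0)
Final position: (21.645, -18.049)
Distance = 28.183; >= 1e-6 -> NOT closed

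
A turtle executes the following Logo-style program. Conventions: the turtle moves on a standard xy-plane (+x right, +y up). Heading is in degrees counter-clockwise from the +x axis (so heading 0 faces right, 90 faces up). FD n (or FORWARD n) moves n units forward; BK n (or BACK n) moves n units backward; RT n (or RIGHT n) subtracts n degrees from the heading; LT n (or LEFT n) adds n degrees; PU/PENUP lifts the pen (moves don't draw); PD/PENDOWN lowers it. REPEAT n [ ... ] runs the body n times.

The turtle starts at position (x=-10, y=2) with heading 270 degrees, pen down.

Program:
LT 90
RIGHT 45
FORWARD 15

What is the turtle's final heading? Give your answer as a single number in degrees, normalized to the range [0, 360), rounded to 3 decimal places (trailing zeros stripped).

Answer: 315

Derivation:
Executing turtle program step by step:
Start: pos=(-10,2), heading=270, pen down
LT 90: heading 270 -> 0
RT 45: heading 0 -> 315
FD 15: (-10,2) -> (0.607,-8.607) [heading=315, draw]
Final: pos=(0.607,-8.607), heading=315, 1 segment(s) drawn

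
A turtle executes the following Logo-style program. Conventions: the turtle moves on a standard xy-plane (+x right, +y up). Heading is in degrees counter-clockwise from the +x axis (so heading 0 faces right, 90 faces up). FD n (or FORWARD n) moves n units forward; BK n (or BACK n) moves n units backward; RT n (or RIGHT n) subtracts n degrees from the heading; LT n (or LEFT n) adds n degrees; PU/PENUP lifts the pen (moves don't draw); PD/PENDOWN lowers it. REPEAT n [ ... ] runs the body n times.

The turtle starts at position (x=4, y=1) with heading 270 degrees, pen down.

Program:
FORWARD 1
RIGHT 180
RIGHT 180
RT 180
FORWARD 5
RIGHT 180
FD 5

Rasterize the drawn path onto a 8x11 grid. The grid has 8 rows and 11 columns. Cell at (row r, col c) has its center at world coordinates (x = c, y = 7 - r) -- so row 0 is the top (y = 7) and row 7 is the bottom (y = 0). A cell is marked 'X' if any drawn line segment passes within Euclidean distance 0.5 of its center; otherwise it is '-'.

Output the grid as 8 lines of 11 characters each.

Segment 0: (4,1) -> (4,0)
Segment 1: (4,0) -> (4,5)
Segment 2: (4,5) -> (4,0)

Answer: -----------
-----------
----X------
----X------
----X------
----X------
----X------
----X------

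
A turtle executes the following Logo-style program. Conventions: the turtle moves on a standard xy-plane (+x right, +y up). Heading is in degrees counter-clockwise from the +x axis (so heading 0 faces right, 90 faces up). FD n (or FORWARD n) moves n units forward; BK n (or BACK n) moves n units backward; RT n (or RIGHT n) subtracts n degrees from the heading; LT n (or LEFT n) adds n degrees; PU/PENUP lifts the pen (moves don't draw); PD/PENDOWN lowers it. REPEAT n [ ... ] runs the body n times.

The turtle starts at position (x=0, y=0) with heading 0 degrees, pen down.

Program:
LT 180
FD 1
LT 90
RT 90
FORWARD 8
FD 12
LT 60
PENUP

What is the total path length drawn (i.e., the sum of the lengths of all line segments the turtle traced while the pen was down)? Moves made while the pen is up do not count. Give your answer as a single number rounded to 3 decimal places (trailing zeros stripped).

Answer: 21

Derivation:
Executing turtle program step by step:
Start: pos=(0,0), heading=0, pen down
LT 180: heading 0 -> 180
FD 1: (0,0) -> (-1,0) [heading=180, draw]
LT 90: heading 180 -> 270
RT 90: heading 270 -> 180
FD 8: (-1,0) -> (-9,0) [heading=180, draw]
FD 12: (-9,0) -> (-21,0) [heading=180, draw]
LT 60: heading 180 -> 240
PU: pen up
Final: pos=(-21,0), heading=240, 3 segment(s) drawn

Segment lengths:
  seg 1: (0,0) -> (-1,0), length = 1
  seg 2: (-1,0) -> (-9,0), length = 8
  seg 3: (-9,0) -> (-21,0), length = 12
Total = 21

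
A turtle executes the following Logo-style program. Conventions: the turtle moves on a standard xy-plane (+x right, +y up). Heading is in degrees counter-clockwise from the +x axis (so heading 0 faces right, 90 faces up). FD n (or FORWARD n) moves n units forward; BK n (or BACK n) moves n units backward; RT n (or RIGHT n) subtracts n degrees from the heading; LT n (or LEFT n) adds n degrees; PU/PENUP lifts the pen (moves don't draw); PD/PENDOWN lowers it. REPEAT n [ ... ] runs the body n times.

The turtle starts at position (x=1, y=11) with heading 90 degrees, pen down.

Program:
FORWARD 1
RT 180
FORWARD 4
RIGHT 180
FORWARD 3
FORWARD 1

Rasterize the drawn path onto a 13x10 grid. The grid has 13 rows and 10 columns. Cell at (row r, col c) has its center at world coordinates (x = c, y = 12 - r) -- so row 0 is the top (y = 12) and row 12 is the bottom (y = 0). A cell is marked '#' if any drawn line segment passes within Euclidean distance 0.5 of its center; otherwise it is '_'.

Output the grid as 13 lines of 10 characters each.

Segment 0: (1,11) -> (1,12)
Segment 1: (1,12) -> (1,8)
Segment 2: (1,8) -> (1,11)
Segment 3: (1,11) -> (1,12)

Answer: _#________
_#________
_#________
_#________
_#________
__________
__________
__________
__________
__________
__________
__________
__________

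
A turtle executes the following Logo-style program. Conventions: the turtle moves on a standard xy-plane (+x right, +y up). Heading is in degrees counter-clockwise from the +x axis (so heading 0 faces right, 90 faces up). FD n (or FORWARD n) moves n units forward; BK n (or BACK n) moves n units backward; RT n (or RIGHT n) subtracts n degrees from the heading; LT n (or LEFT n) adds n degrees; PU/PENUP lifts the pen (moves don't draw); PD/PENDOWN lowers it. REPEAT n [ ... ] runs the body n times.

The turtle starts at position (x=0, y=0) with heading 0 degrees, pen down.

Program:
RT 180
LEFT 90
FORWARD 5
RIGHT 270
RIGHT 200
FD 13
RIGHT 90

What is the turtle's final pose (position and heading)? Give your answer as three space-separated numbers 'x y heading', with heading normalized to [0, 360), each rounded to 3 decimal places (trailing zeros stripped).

Executing turtle program step by step:
Start: pos=(0,0), heading=0, pen down
RT 180: heading 0 -> 180
LT 90: heading 180 -> 270
FD 5: (0,0) -> (0,-5) [heading=270, draw]
RT 270: heading 270 -> 0
RT 200: heading 0 -> 160
FD 13: (0,-5) -> (-12.216,-0.554) [heading=160, draw]
RT 90: heading 160 -> 70
Final: pos=(-12.216,-0.554), heading=70, 2 segment(s) drawn

Answer: -12.216 -0.554 70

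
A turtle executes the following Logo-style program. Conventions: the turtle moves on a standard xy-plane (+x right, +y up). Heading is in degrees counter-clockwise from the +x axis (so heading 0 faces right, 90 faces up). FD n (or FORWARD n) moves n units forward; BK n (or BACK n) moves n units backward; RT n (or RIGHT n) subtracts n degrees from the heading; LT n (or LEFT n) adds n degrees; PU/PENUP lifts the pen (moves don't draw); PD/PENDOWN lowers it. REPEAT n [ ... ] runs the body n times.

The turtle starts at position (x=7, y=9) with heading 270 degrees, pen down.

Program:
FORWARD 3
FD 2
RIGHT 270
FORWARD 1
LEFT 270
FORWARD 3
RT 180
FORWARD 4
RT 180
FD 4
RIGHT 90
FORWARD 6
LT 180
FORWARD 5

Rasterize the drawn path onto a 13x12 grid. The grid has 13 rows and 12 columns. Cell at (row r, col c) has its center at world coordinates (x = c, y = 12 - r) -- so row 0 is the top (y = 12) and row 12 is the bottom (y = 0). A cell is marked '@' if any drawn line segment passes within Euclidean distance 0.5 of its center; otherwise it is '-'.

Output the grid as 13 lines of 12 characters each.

Answer: ------------
------------
------------
-------@----
-------@----
-------@----
-------@----
-------@@---
-------@@---
--------@---
--------@---
--@@@@@@@---
------------

Derivation:
Segment 0: (7,9) -> (7,6)
Segment 1: (7,6) -> (7,4)
Segment 2: (7,4) -> (8,4)
Segment 3: (8,4) -> (8,1)
Segment 4: (8,1) -> (8,5)
Segment 5: (8,5) -> (8,1)
Segment 6: (8,1) -> (2,1)
Segment 7: (2,1) -> (7,1)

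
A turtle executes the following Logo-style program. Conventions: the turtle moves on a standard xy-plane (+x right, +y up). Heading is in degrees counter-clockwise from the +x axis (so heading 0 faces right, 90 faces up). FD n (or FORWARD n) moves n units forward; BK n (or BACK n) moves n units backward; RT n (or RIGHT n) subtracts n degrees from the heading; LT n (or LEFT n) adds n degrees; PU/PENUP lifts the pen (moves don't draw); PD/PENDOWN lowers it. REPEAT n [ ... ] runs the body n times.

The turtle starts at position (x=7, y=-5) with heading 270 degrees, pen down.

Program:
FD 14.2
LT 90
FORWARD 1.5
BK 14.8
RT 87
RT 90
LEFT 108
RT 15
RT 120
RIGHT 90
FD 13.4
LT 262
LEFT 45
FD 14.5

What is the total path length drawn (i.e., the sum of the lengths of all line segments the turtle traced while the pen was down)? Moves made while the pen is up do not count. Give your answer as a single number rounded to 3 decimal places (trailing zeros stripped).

Answer: 58.4

Derivation:
Executing turtle program step by step:
Start: pos=(7,-5), heading=270, pen down
FD 14.2: (7,-5) -> (7,-19.2) [heading=270, draw]
LT 90: heading 270 -> 0
FD 1.5: (7,-19.2) -> (8.5,-19.2) [heading=0, draw]
BK 14.8: (8.5,-19.2) -> (-6.3,-19.2) [heading=0, draw]
RT 87: heading 0 -> 273
RT 90: heading 273 -> 183
LT 108: heading 183 -> 291
RT 15: heading 291 -> 276
RT 120: heading 276 -> 156
RT 90: heading 156 -> 66
FD 13.4: (-6.3,-19.2) -> (-0.85,-6.958) [heading=66, draw]
LT 262: heading 66 -> 328
LT 45: heading 328 -> 13
FD 14.5: (-0.85,-6.958) -> (13.279,-3.697) [heading=13, draw]
Final: pos=(13.279,-3.697), heading=13, 5 segment(s) drawn

Segment lengths:
  seg 1: (7,-5) -> (7,-19.2), length = 14.2
  seg 2: (7,-19.2) -> (8.5,-19.2), length = 1.5
  seg 3: (8.5,-19.2) -> (-6.3,-19.2), length = 14.8
  seg 4: (-6.3,-19.2) -> (-0.85,-6.958), length = 13.4
  seg 5: (-0.85,-6.958) -> (13.279,-3.697), length = 14.5
Total = 58.4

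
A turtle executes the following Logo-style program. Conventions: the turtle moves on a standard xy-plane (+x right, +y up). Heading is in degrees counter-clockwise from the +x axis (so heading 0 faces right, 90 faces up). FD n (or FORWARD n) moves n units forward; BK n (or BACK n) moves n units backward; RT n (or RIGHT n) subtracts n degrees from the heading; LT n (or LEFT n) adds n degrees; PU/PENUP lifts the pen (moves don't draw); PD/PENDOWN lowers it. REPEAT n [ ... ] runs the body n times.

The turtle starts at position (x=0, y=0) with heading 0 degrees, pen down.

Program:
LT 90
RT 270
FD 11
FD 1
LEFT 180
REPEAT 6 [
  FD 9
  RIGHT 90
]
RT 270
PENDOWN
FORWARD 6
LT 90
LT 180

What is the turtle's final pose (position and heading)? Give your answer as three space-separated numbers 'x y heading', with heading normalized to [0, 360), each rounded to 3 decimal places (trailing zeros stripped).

Executing turtle program step by step:
Start: pos=(0,0), heading=0, pen down
LT 90: heading 0 -> 90
RT 270: heading 90 -> 180
FD 11: (0,0) -> (-11,0) [heading=180, draw]
FD 1: (-11,0) -> (-12,0) [heading=180, draw]
LT 180: heading 180 -> 0
REPEAT 6 [
  -- iteration 1/6 --
  FD 9: (-12,0) -> (-3,0) [heading=0, draw]
  RT 90: heading 0 -> 270
  -- iteration 2/6 --
  FD 9: (-3,0) -> (-3,-9) [heading=270, draw]
  RT 90: heading 270 -> 180
  -- iteration 3/6 --
  FD 9: (-3,-9) -> (-12,-9) [heading=180, draw]
  RT 90: heading 180 -> 90
  -- iteration 4/6 --
  FD 9: (-12,-9) -> (-12,0) [heading=90, draw]
  RT 90: heading 90 -> 0
  -- iteration 5/6 --
  FD 9: (-12,0) -> (-3,0) [heading=0, draw]
  RT 90: heading 0 -> 270
  -- iteration 6/6 --
  FD 9: (-3,0) -> (-3,-9) [heading=270, draw]
  RT 90: heading 270 -> 180
]
RT 270: heading 180 -> 270
PD: pen down
FD 6: (-3,-9) -> (-3,-15) [heading=270, draw]
LT 90: heading 270 -> 0
LT 180: heading 0 -> 180
Final: pos=(-3,-15), heading=180, 9 segment(s) drawn

Answer: -3 -15 180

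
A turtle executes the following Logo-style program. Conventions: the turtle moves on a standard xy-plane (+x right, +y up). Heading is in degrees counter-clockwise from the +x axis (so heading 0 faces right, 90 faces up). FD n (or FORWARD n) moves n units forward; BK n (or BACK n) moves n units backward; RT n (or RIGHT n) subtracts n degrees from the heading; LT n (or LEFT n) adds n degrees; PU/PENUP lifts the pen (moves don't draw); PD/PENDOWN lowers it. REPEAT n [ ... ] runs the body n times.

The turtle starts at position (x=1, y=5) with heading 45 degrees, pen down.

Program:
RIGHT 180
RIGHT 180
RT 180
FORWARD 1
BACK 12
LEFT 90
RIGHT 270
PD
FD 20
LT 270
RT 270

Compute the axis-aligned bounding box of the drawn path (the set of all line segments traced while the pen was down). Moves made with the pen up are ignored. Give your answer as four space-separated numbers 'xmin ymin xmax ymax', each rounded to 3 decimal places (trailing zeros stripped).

Answer: 0.293 4.293 22.92 26.92

Derivation:
Executing turtle program step by step:
Start: pos=(1,5), heading=45, pen down
RT 180: heading 45 -> 225
RT 180: heading 225 -> 45
RT 180: heading 45 -> 225
FD 1: (1,5) -> (0.293,4.293) [heading=225, draw]
BK 12: (0.293,4.293) -> (8.778,12.778) [heading=225, draw]
LT 90: heading 225 -> 315
RT 270: heading 315 -> 45
PD: pen down
FD 20: (8.778,12.778) -> (22.92,26.92) [heading=45, draw]
LT 270: heading 45 -> 315
RT 270: heading 315 -> 45
Final: pos=(22.92,26.92), heading=45, 3 segment(s) drawn

Segment endpoints: x in {0.293, 1, 8.778, 22.92}, y in {4.293, 5, 12.778, 26.92}
xmin=0.293, ymin=4.293, xmax=22.92, ymax=26.92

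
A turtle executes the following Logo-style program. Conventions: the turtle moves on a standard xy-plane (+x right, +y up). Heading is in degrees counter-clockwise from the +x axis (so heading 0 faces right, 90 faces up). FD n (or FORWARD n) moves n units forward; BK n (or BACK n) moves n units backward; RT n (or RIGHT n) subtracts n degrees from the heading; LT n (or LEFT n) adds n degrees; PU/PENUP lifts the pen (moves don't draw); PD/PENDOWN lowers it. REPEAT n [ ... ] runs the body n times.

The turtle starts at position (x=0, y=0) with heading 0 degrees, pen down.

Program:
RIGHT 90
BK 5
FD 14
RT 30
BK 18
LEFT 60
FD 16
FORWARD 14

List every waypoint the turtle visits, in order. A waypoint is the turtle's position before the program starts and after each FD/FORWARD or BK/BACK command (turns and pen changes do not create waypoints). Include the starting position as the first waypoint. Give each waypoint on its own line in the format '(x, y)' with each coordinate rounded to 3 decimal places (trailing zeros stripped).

Executing turtle program step by step:
Start: pos=(0,0), heading=0, pen down
RT 90: heading 0 -> 270
BK 5: (0,0) -> (0,5) [heading=270, draw]
FD 14: (0,5) -> (0,-9) [heading=270, draw]
RT 30: heading 270 -> 240
BK 18: (0,-9) -> (9,6.588) [heading=240, draw]
LT 60: heading 240 -> 300
FD 16: (9,6.588) -> (17,-7.268) [heading=300, draw]
FD 14: (17,-7.268) -> (24,-19.392) [heading=300, draw]
Final: pos=(24,-19.392), heading=300, 5 segment(s) drawn
Waypoints (6 total):
(0, 0)
(0, 5)
(0, -9)
(9, 6.588)
(17, -7.268)
(24, -19.392)

Answer: (0, 0)
(0, 5)
(0, -9)
(9, 6.588)
(17, -7.268)
(24, -19.392)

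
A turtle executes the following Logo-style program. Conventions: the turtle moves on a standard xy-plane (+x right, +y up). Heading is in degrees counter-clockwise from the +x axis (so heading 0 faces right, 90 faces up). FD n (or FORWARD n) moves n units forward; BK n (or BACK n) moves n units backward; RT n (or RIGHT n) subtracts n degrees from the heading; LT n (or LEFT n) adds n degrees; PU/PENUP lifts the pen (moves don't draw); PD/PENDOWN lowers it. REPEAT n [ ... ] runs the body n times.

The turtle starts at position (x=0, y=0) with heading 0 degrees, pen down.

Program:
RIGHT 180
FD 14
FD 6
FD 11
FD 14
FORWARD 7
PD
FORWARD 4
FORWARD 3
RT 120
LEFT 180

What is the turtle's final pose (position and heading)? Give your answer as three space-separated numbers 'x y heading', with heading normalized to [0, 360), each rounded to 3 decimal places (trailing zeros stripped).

Answer: -59 0 240

Derivation:
Executing turtle program step by step:
Start: pos=(0,0), heading=0, pen down
RT 180: heading 0 -> 180
FD 14: (0,0) -> (-14,0) [heading=180, draw]
FD 6: (-14,0) -> (-20,0) [heading=180, draw]
FD 11: (-20,0) -> (-31,0) [heading=180, draw]
FD 14: (-31,0) -> (-45,0) [heading=180, draw]
FD 7: (-45,0) -> (-52,0) [heading=180, draw]
PD: pen down
FD 4: (-52,0) -> (-56,0) [heading=180, draw]
FD 3: (-56,0) -> (-59,0) [heading=180, draw]
RT 120: heading 180 -> 60
LT 180: heading 60 -> 240
Final: pos=(-59,0), heading=240, 7 segment(s) drawn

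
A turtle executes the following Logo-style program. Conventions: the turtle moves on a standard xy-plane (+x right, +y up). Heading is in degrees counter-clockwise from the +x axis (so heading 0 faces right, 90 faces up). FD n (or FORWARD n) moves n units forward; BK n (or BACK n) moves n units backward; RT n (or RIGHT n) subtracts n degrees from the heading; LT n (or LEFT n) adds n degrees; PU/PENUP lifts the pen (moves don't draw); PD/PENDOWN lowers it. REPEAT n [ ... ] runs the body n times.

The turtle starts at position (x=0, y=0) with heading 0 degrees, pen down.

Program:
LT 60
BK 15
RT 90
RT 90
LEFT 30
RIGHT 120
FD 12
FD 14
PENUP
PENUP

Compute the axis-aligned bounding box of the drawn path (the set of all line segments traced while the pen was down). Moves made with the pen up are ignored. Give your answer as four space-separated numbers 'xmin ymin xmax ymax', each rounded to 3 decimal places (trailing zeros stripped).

Executing turtle program step by step:
Start: pos=(0,0), heading=0, pen down
LT 60: heading 0 -> 60
BK 15: (0,0) -> (-7.5,-12.99) [heading=60, draw]
RT 90: heading 60 -> 330
RT 90: heading 330 -> 240
LT 30: heading 240 -> 270
RT 120: heading 270 -> 150
FD 12: (-7.5,-12.99) -> (-17.892,-6.99) [heading=150, draw]
FD 14: (-17.892,-6.99) -> (-30.017,0.01) [heading=150, draw]
PU: pen up
PU: pen up
Final: pos=(-30.017,0.01), heading=150, 3 segment(s) drawn

Segment endpoints: x in {-30.017, -17.892, -7.5, 0}, y in {-12.99, -6.99, 0, 0.01}
xmin=-30.017, ymin=-12.99, xmax=0, ymax=0.01

Answer: -30.017 -12.99 0 0.01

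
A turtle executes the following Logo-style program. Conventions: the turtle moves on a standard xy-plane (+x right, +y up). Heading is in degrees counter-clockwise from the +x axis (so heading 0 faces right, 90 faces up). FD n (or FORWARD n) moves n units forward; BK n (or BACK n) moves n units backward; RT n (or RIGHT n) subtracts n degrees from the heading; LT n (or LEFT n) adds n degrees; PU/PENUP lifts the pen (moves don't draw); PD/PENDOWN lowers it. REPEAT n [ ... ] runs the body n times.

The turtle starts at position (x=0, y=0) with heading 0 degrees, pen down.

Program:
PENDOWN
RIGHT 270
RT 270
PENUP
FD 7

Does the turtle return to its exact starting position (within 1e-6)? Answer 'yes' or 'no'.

Answer: no

Derivation:
Executing turtle program step by step:
Start: pos=(0,0), heading=0, pen down
PD: pen down
RT 270: heading 0 -> 90
RT 270: heading 90 -> 180
PU: pen up
FD 7: (0,0) -> (-7,0) [heading=180, move]
Final: pos=(-7,0), heading=180, 0 segment(s) drawn

Start position: (0, 0)
Final position: (-7, 0)
Distance = 7; >= 1e-6 -> NOT closed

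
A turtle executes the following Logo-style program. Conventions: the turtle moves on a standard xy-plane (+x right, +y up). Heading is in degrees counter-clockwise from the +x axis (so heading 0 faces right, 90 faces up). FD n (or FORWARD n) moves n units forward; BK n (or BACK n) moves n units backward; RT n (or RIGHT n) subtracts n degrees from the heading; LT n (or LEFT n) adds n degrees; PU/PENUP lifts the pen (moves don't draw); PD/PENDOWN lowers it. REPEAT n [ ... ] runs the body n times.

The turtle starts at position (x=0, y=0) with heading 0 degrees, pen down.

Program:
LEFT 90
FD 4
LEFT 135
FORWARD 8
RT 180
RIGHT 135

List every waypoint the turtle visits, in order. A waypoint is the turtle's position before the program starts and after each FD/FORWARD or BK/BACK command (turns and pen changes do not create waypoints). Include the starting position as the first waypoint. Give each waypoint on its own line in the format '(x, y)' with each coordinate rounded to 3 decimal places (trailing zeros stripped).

Executing turtle program step by step:
Start: pos=(0,0), heading=0, pen down
LT 90: heading 0 -> 90
FD 4: (0,0) -> (0,4) [heading=90, draw]
LT 135: heading 90 -> 225
FD 8: (0,4) -> (-5.657,-1.657) [heading=225, draw]
RT 180: heading 225 -> 45
RT 135: heading 45 -> 270
Final: pos=(-5.657,-1.657), heading=270, 2 segment(s) drawn
Waypoints (3 total):
(0, 0)
(0, 4)
(-5.657, -1.657)

Answer: (0, 0)
(0, 4)
(-5.657, -1.657)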